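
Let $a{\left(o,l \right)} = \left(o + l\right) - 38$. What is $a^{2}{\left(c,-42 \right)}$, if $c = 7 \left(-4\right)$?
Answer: $11664$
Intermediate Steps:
$c = -28$
$a{\left(o,l \right)} = -38 + l + o$ ($a{\left(o,l \right)} = \left(l + o\right) - 38 = -38 + l + o$)
$a^{2}{\left(c,-42 \right)} = \left(-38 - 42 - 28\right)^{2} = \left(-108\right)^{2} = 11664$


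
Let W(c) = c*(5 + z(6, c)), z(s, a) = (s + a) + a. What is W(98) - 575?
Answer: 19711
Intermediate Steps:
z(s, a) = s + 2*a (z(s, a) = (a + s) + a = s + 2*a)
W(c) = c*(11 + 2*c) (W(c) = c*(5 + (6 + 2*c)) = c*(11 + 2*c))
W(98) - 575 = 98*(11 + 2*98) - 575 = 98*(11 + 196) - 575 = 98*207 - 575 = 20286 - 575 = 19711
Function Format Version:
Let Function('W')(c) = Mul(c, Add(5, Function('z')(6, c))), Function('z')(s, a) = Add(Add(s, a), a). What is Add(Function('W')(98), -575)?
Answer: 19711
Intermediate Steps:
Function('z')(s, a) = Add(s, Mul(2, a)) (Function('z')(s, a) = Add(Add(a, s), a) = Add(s, Mul(2, a)))
Function('W')(c) = Mul(c, Add(11, Mul(2, c))) (Function('W')(c) = Mul(c, Add(5, Add(6, Mul(2, c)))) = Mul(c, Add(11, Mul(2, c))))
Add(Function('W')(98), -575) = Add(Mul(98, Add(11, Mul(2, 98))), -575) = Add(Mul(98, Add(11, 196)), -575) = Add(Mul(98, 207), -575) = Add(20286, -575) = 19711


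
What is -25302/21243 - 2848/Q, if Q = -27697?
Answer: -213429810/196122457 ≈ -1.0882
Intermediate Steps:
-25302/21243 - 2848/Q = -25302/21243 - 2848/(-27697) = -25302*1/21243 - 2848*(-1/27697) = -8434/7081 + 2848/27697 = -213429810/196122457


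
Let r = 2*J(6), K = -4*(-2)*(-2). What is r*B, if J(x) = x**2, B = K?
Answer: -1152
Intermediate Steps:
K = -16 (K = 8*(-2) = -16)
B = -16
r = 72 (r = 2*6**2 = 2*36 = 72)
r*B = 72*(-16) = -1152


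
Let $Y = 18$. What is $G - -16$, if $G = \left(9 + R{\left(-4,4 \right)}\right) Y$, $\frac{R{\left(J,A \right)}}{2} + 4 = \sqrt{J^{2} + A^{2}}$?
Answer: $34 + 144 \sqrt{2} \approx 237.65$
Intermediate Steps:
$R{\left(J,A \right)} = -8 + 2 \sqrt{A^{2} + J^{2}}$ ($R{\left(J,A \right)} = -8 + 2 \sqrt{J^{2} + A^{2}} = -8 + 2 \sqrt{A^{2} + J^{2}}$)
$G = 18 + 144 \sqrt{2}$ ($G = \left(9 - \left(8 - 2 \sqrt{4^{2} + \left(-4\right)^{2}}\right)\right) 18 = \left(9 - \left(8 - 2 \sqrt{16 + 16}\right)\right) 18 = \left(9 - \left(8 - 2 \sqrt{32}\right)\right) 18 = \left(9 - \left(8 - 2 \cdot 4 \sqrt{2}\right)\right) 18 = \left(9 - \left(8 - 8 \sqrt{2}\right)\right) 18 = \left(1 + 8 \sqrt{2}\right) 18 = 18 + 144 \sqrt{2} \approx 221.65$)
$G - -16 = \left(18 + 144 \sqrt{2}\right) - -16 = \left(18 + 144 \sqrt{2}\right) + 16 = 34 + 144 \sqrt{2}$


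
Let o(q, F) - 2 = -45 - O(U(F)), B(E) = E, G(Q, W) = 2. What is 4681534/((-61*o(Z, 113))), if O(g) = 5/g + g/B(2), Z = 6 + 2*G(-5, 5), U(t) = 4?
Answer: 18726136/11285 ≈ 1659.4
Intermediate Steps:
Z = 10 (Z = 6 + 2*2 = 6 + 4 = 10)
O(g) = g/2 + 5/g (O(g) = 5/g + g/2 = g/2 + 5/g)
o(q, F) = -185/4 (o(q, F) = 2 + (-45 - ((1/2)*4 + 5/4)) = 2 + (-45 - (2 + 5*(1/4))) = 2 + (-45 - (2 + 5/4)) = 2 + (-45 - 1*13/4) = 2 + (-45 - 13/4) = 2 - 193/4 = -185/4)
4681534/((-61*o(Z, 113))) = 4681534/((-61*(-185/4))) = 4681534/(11285/4) = 4681534*(4/11285) = 18726136/11285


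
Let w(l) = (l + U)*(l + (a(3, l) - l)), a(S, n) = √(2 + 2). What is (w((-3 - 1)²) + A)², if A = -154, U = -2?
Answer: 15876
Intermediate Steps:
a(S, n) = 2 (a(S, n) = √4 = 2)
w(l) = -4 + 2*l (w(l) = (l - 2)*(l + (2 - l)) = (-2 + l)*2 = -4 + 2*l)
(w((-3 - 1)²) + A)² = ((-4 + 2*(-3 - 1)²) - 154)² = ((-4 + 2*(-4)²) - 154)² = ((-4 + 2*16) - 154)² = ((-4 + 32) - 154)² = (28 - 154)² = (-126)² = 15876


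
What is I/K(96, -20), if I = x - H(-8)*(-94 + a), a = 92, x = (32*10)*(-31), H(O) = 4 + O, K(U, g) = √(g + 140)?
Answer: -2482*√30/15 ≈ -906.30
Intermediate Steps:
K(U, g) = √(140 + g)
x = -9920 (x = 320*(-31) = -9920)
I = -9928 (I = -9920 - (4 - 8)*(-94 + 92) = -9920 - (-4)*(-2) = -9920 - 1*8 = -9920 - 8 = -9928)
I/K(96, -20) = -9928/√(140 - 20) = -9928*√30/60 = -2482*√30/15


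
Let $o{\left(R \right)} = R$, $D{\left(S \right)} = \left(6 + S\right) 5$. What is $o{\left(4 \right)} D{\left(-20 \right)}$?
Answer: $-280$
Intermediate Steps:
$D{\left(S \right)} = 30 + 5 S$
$o{\left(4 \right)} D{\left(-20 \right)} = 4 \left(30 + 5 \left(-20\right)\right) = 4 \left(30 - 100\right) = 4 \left(-70\right) = -280$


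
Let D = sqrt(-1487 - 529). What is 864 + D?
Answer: 864 + 12*I*sqrt(14) ≈ 864.0 + 44.9*I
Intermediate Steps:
D = 12*I*sqrt(14) (D = sqrt(-2016) = 12*I*sqrt(14) ≈ 44.9*I)
864 + D = 864 + 12*I*sqrt(14)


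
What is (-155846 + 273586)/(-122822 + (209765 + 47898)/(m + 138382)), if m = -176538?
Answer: -4426096/4617393 ≈ -0.95857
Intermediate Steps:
(-155846 + 273586)/(-122822 + (209765 + 47898)/(m + 138382)) = (-155846 + 273586)/(-122822 + (209765 + 47898)/(-176538 + 138382)) = 117740/(-122822 + 257663/(-38156)) = 117740/(-122822 + 257663*(-1/38156)) = 117740/(-122822 - 257663/38156) = 117740/(-4686653895/38156) = 117740*(-38156/4686653895) = -4426096/4617393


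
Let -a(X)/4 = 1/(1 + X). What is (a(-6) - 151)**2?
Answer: 564001/25 ≈ 22560.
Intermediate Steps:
a(X) = -4/(1 + X)
(a(-6) - 151)**2 = (-4/(1 - 6) - 151)**2 = (-4/(-5) - 151)**2 = (-4*(-1/5) - 151)**2 = (4/5 - 151)**2 = (-751/5)**2 = 564001/25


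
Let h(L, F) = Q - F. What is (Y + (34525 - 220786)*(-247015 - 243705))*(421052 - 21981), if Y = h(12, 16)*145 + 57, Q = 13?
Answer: 36475886561083482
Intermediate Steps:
h(L, F) = 13 - F
Y = -378 (Y = (13 - 1*16)*145 + 57 = (13 - 16)*145 + 57 = -3*145 + 57 = -435 + 57 = -378)
(Y + (34525 - 220786)*(-247015 - 243705))*(421052 - 21981) = (-378 + (34525 - 220786)*(-247015 - 243705))*(421052 - 21981) = (-378 - 186261*(-490720))*399071 = (-378 + 91401997920)*399071 = 91401997542*399071 = 36475886561083482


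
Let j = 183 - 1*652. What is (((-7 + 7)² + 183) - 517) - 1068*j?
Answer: 500558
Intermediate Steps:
j = -469 (j = 183 - 652 = -469)
(((-7 + 7)² + 183) - 517) - 1068*j = (((-7 + 7)² + 183) - 517) - 1068*(-469) = ((0² + 183) - 517) + 500892 = ((0 + 183) - 517) + 500892 = (183 - 517) + 500892 = -334 + 500892 = 500558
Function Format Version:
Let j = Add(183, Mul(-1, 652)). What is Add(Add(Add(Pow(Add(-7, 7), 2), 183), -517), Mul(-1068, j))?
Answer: 500558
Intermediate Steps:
j = -469 (j = Add(183, -652) = -469)
Add(Add(Add(Pow(Add(-7, 7), 2), 183), -517), Mul(-1068, j)) = Add(Add(Add(Pow(Add(-7, 7), 2), 183), -517), Mul(-1068, -469)) = Add(Add(Add(Pow(0, 2), 183), -517), 500892) = Add(Add(Add(0, 183), -517), 500892) = Add(Add(183, -517), 500892) = Add(-334, 500892) = 500558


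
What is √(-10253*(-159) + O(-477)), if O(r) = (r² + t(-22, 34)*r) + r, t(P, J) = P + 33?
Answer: 8*√28938 ≈ 1360.9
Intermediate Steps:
t(P, J) = 33 + P
O(r) = r² + 12*r (O(r) = (r² + (33 - 22)*r) + r = (r² + 11*r) + r = r² + 12*r)
√(-10253*(-159) + O(-477)) = √(-10253*(-159) - 477*(12 - 477)) = √(1630227 - 477*(-465)) = √(1630227 + 221805) = √1852032 = 8*√28938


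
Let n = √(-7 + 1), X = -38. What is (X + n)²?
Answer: (38 - I*√6)² ≈ 1438.0 - 186.16*I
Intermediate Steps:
n = I*√6 (n = √(-6) = I*√6 ≈ 2.4495*I)
(X + n)² = (-38 + I*√6)²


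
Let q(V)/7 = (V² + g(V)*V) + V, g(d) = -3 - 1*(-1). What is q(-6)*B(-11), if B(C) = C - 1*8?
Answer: -5586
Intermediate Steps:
g(d) = -2 (g(d) = -3 + 1 = -2)
q(V) = -7*V + 7*V² (q(V) = 7*((V² - 2*V) + V) = 7*(V² - V) = -7*V + 7*V²)
B(C) = -8 + C (B(C) = C - 8 = -8 + C)
q(-6)*B(-11) = (7*(-6)*(-1 - 6))*(-8 - 11) = (7*(-6)*(-7))*(-19) = 294*(-19) = -5586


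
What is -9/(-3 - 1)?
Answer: 9/4 ≈ 2.2500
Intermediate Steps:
-9/(-3 - 1) = -9/(-4) = -9*(-¼) = 9/4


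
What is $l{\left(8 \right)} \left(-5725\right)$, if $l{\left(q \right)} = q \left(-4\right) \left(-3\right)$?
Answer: $-549600$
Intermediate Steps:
$l{\left(q \right)} = 12 q$ ($l{\left(q \right)} = - 4 q \left(-3\right) = 12 q$)
$l{\left(8 \right)} \left(-5725\right) = 12 \cdot 8 \left(-5725\right) = 96 \left(-5725\right) = -549600$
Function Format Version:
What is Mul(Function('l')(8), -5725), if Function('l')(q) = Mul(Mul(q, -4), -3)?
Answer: -549600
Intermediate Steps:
Function('l')(q) = Mul(12, q) (Function('l')(q) = Mul(Mul(-4, q), -3) = Mul(12, q))
Mul(Function('l')(8), -5725) = Mul(Mul(12, 8), -5725) = Mul(96, -5725) = -549600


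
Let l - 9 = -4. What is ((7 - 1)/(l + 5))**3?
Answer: 27/125 ≈ 0.21600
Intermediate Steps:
l = 5 (l = 9 - 4 = 5)
((7 - 1)/(l + 5))**3 = ((7 - 1)/(5 + 5))**3 = (6/10)**3 = (6*(1/10))**3 = (3/5)**3 = 27/125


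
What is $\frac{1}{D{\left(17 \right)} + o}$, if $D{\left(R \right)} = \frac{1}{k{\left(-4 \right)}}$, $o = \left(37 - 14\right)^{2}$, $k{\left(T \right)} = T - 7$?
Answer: $\frac{11}{5818} \approx 0.0018907$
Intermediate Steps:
$k{\left(T \right)} = -7 + T$
$o = 529$ ($o = 23^{2} = 529$)
$D{\left(R \right)} = - \frac{1}{11}$ ($D{\left(R \right)} = \frac{1}{-7 - 4} = \frac{1}{-11} = - \frac{1}{11}$)
$\frac{1}{D{\left(17 \right)} + o} = \frac{1}{- \frac{1}{11} + 529} = \frac{1}{\frac{5818}{11}} = \frac{11}{5818}$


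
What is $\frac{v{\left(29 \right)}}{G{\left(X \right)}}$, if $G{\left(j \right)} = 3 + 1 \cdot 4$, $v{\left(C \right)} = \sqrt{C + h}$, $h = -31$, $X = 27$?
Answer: $\frac{i \sqrt{2}}{7} \approx 0.20203 i$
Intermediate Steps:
$v{\left(C \right)} = \sqrt{-31 + C}$ ($v{\left(C \right)} = \sqrt{C - 31} = \sqrt{-31 + C}$)
$G{\left(j \right)} = 7$ ($G{\left(j \right)} = 3 + 4 = 7$)
$\frac{v{\left(29 \right)}}{G{\left(X \right)}} = \frac{\sqrt{-31 + 29}}{7} = \sqrt{-2} \cdot \frac{1}{7} = i \sqrt{2} \cdot \frac{1}{7} = \frac{i \sqrt{2}}{7}$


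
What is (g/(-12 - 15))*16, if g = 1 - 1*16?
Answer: 80/9 ≈ 8.8889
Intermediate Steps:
g = -15 (g = 1 - 16 = -15)
(g/(-12 - 15))*16 = (-15/(-12 - 15))*16 = (-15/(-27))*16 = -1/27*(-15)*16 = (5/9)*16 = 80/9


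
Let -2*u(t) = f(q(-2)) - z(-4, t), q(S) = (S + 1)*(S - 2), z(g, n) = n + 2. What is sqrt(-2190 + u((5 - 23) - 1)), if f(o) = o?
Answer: 3*I*sqrt(978)/2 ≈ 46.909*I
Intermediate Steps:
z(g, n) = 2 + n
q(S) = (1 + S)*(-2 + S)
u(t) = -1 + t/2 (u(t) = -((-2 + (-2)**2 - 1*(-2)) - (2 + t))/2 = -((-2 + 4 + 2) + (-2 - t))/2 = -(4 + (-2 - t))/2 = -(2 - t)/2 = -1 + t/2)
sqrt(-2190 + u((5 - 23) - 1)) = sqrt(-2190 + (-1 + ((5 - 23) - 1)/2)) = sqrt(-2190 + (-1 + (-18 - 1)/2)) = sqrt(-2190 + (-1 + (1/2)*(-19))) = sqrt(-2190 + (-1 - 19/2)) = sqrt(-2190 - 21/2) = sqrt(-4401/2) = 3*I*sqrt(978)/2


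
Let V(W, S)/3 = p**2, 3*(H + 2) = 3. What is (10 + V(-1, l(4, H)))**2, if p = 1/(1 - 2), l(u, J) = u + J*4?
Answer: 169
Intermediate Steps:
H = -1 (H = -2 + (1/3)*3 = -2 + 1 = -1)
l(u, J) = u + 4*J
p = -1 (p = 1/(-1) = -1)
V(W, S) = 3 (V(W, S) = 3*(-1)**2 = 3*1 = 3)
(10 + V(-1, l(4, H)))**2 = (10 + 3)**2 = 13**2 = 169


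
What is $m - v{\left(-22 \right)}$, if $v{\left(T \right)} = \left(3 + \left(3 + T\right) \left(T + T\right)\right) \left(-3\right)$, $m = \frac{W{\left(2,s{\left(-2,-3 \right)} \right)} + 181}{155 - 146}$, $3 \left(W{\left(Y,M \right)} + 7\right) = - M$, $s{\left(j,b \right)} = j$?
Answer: $\frac{68483}{27} \approx 2536.4$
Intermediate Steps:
$W{\left(Y,M \right)} = -7 - \frac{M}{3}$ ($W{\left(Y,M \right)} = -7 + \frac{\left(-1\right) M}{3} = -7 - \frac{M}{3}$)
$m = \frac{524}{27}$ ($m = \frac{\left(-7 - - \frac{2}{3}\right) + 181}{155 - 146} = \frac{\left(-7 + \frac{2}{3}\right) + 181}{9} = \left(- \frac{19}{3} + 181\right) \frac{1}{9} = \frac{524}{3} \cdot \frac{1}{9} = \frac{524}{27} \approx 19.407$)
$v{\left(T \right)} = -9 - 6 T \left(3 + T\right)$ ($v{\left(T \right)} = \left(3 + \left(3 + T\right) 2 T\right) \left(-3\right) = \left(3 + 2 T \left(3 + T\right)\right) \left(-3\right) = -9 - 6 T \left(3 + T\right)$)
$m - v{\left(-22 \right)} = \frac{524}{27} - \left(-9 - -396 - 6 \left(-22\right)^{2}\right) = \frac{524}{27} - \left(-9 + 396 - 2904\right) = \frac{524}{27} - -2517 = \frac{524}{27} + 2517 = \frac{68483}{27}$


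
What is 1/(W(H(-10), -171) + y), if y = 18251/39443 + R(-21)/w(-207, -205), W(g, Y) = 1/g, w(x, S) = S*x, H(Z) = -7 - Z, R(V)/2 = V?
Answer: 185973745/147860646 ≈ 1.2578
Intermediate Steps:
R(V) = 2*V
y = 257608193/557921235 (y = 18251/39443 + (2*(-21))/((-205*(-207))) = 18251*(1/39443) - 42/42435 = 18251/39443 - 42*1/42435 = 18251/39443 - 14/14145 = 257608193/557921235 ≈ 0.46173)
1/(W(H(-10), -171) + y) = 1/(1/(-7 - 1*(-10)) + 257608193/557921235) = 1/(1/(-7 + 10) + 257608193/557921235) = 1/(1/3 + 257608193/557921235) = 1/(⅓ + 257608193/557921235) = 1/(147860646/185973745) = 185973745/147860646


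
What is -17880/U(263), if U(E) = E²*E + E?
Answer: -1788/1819171 ≈ -0.00098287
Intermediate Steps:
U(E) = E + E³ (U(E) = E³ + E = E + E³)
-17880/U(263) = -17880/(263 + 263³) = -17880/(263 + 18191447) = -17880/18191710 = -17880*1/18191710 = -1788/1819171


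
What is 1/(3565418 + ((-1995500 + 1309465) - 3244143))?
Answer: -1/364760 ≈ -2.7415e-6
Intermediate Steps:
1/(3565418 + ((-1995500 + 1309465) - 3244143)) = 1/(3565418 + (-686035 - 3244143)) = 1/(3565418 - 3930178) = 1/(-364760) = -1/364760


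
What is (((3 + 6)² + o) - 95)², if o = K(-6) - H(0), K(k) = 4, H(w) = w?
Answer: 100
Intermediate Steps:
o = 4 (o = 4 - 1*0 = 4 + 0 = 4)
(((3 + 6)² + o) - 95)² = (((3 + 6)² + 4) - 95)² = ((9² + 4) - 95)² = ((81 + 4) - 95)² = (85 - 95)² = (-10)² = 100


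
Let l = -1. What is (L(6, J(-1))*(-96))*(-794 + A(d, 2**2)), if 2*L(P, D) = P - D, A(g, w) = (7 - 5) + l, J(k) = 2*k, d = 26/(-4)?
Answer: 304512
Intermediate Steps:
d = -13/2 (d = 26*(-1/4) = -13/2 ≈ -6.5000)
A(g, w) = 1 (A(g, w) = (7 - 5) - 1 = 2 - 1 = 1)
L(P, D) = P/2 - D/2 (L(P, D) = (P - D)/2 = P/2 - D/2)
(L(6, J(-1))*(-96))*(-794 + A(d, 2**2)) = (((1/2)*6 - (-1))*(-96))*(-794 + 1) = ((3 - 1/2*(-2))*(-96))*(-793) = ((3 + 1)*(-96))*(-793) = (4*(-96))*(-793) = -384*(-793) = 304512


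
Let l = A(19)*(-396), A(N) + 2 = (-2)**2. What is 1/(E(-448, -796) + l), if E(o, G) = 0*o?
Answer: -1/792 ≈ -0.0012626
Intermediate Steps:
A(N) = 2 (A(N) = -2 + (-2)**2 = -2 + 4 = 2)
E(o, G) = 0
l = -792 (l = 2*(-396) = -792)
1/(E(-448, -796) + l) = 1/(0 - 792) = 1/(-792) = -1/792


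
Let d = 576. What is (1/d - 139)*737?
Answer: -59006431/576 ≈ -1.0244e+5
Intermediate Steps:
(1/d - 139)*737 = (1/576 - 139)*737 = -80063/576*737 = -59006431/576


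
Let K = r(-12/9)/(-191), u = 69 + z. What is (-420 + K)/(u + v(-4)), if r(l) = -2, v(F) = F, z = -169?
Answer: 40109/9932 ≈ 4.0384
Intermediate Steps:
u = -100 (u = 69 - 169 = -100)
K = 2/191 (K = -2/(-191) = -2*(-1/191) = 2/191 ≈ 0.010471)
(-420 + K)/(u + v(-4)) = (-420 + 2/191)/(-100 - 4) = -80218/191/(-104) = -80218/191*(-1/104) = 40109/9932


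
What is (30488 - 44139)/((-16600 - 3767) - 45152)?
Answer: 13651/65519 ≈ 0.20835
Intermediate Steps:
(30488 - 44139)/((-16600 - 3767) - 45152) = -13651/(-20367 - 45152) = -13651/(-65519) = -13651*(-1/65519) = 13651/65519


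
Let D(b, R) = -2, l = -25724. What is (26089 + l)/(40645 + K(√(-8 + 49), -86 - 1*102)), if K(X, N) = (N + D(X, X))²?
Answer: 73/15349 ≈ 0.0047560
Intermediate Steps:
K(X, N) = (-2 + N)² (K(X, N) = (N - 2)² = (-2 + N)²)
(26089 + l)/(40645 + K(√(-8 + 49), -86 - 1*102)) = (26089 - 25724)/(40645 + (-2 + (-86 - 1*102))²) = 365/(40645 + (-2 + (-86 - 102))²) = 365/(40645 + (-2 - 188)²) = 365/(40645 + (-190)²) = 365/(40645 + 36100) = 365/76745 = 365*(1/76745) = 73/15349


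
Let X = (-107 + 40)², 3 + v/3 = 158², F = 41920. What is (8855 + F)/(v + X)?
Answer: 50775/79372 ≈ 0.63971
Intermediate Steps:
v = 74883 (v = -9 + 3*158² = -9 + 3*24964 = -9 + 74892 = 74883)
X = 4489 (X = (-67)² = 4489)
(8855 + F)/(v + X) = (8855 + 41920)/(74883 + 4489) = 50775/79372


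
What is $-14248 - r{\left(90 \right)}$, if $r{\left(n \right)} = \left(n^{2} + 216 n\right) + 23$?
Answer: $-41811$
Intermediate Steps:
$r{\left(n \right)} = 23 + n^{2} + 216 n$
$-14248 - r{\left(90 \right)} = -14248 - \left(23 + 90^{2} + 216 \cdot 90\right) = -14248 - \left(23 + 8100 + 19440\right) = -14248 - 27563 = -41811$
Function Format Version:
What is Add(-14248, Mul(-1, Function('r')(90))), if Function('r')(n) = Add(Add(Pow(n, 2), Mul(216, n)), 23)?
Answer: -41811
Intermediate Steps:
Function('r')(n) = Add(23, Pow(n, 2), Mul(216, n))
Add(-14248, Mul(-1, Function('r')(90))) = Add(-14248, Mul(-1, Add(23, Pow(90, 2), Mul(216, 90)))) = Add(-14248, Mul(-1, Add(23, 8100, 19440))) = Add(-14248, Mul(-1, 27563)) = Add(-14248, -27563) = -41811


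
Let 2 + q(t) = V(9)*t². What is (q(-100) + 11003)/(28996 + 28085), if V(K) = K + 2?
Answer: 121001/57081 ≈ 2.1198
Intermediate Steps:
V(K) = 2 + K
q(t) = -2 + 11*t² (q(t) = -2 + (2 + 9)*t² = -2 + 11*t²)
(q(-100) + 11003)/(28996 + 28085) = ((-2 + 11*(-100)²) + 11003)/(28996 + 28085) = ((-2 + 11*10000) + 11003)/57081 = ((-2 + 110000) + 11003)*(1/57081) = (109998 + 11003)*(1/57081) = 121001*(1/57081) = 121001/57081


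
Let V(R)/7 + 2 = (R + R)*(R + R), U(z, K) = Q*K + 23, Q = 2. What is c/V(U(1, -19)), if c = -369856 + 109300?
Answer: -130278/3143 ≈ -41.450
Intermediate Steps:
U(z, K) = 23 + 2*K (U(z, K) = 2*K + 23 = 23 + 2*K)
V(R) = -14 + 28*R**2 (V(R) = -14 + 7*((R + R)*(R + R)) = -14 + 7*((2*R)*(2*R)) = -14 + 7*(4*R**2) = -14 + 28*R**2)
c = -260556
c/V(U(1, -19)) = -260556/(-14 + 28*(23 + 2*(-19))**2) = -260556/(-14 + 28*(23 - 38)**2) = -260556/(-14 + 28*(-15)**2) = -260556/(-14 + 28*225) = -260556/(-14 + 6300) = -260556/6286 = -260556*1/6286 = -130278/3143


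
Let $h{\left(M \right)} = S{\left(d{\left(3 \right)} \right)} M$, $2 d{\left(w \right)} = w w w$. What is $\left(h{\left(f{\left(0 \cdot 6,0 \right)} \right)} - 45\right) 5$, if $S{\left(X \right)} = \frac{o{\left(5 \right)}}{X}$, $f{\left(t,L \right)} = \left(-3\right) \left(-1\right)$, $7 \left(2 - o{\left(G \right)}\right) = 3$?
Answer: $- \frac{14065}{63} \approx -223.25$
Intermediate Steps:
$o{\left(G \right)} = \frac{11}{7}$ ($o{\left(G \right)} = 2 - \frac{3}{7} = \frac{11}{7}$)
$f{\left(t,L \right)} = 3$
$d{\left(w \right)} = \frac{w^{3}}{2}$ ($d{\left(w \right)} = \frac{w w w}{2} = \frac{w^{2} w}{2} = \frac{w^{3}}{2}$)
$S{\left(X \right)} = \frac{11}{7 X}$
$h{\left(M \right)} = \frac{22 M}{189}$ ($h{\left(M \right)} = \frac{11}{7 \frac{3^{3}}{2}} M = \frac{11}{7 \cdot \frac{1}{2} \cdot 27} M = \frac{11}{7 \cdot \frac{27}{2}} M = \frac{11}{7} \cdot \frac{2}{27} M = \frac{22 M}{189}$)
$\left(h{\left(f{\left(0 \cdot 6,0 \right)} \right)} - 45\right) 5 = \left(\frac{22}{189} \cdot 3 - 45\right) 5 = \left(\frac{22}{63} - 45\right) 5 = \left(- \frac{2813}{63}\right) 5 = - \frac{14065}{63}$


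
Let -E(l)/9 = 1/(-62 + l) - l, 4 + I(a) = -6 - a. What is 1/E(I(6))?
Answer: -26/3741 ≈ -0.0069500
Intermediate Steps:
I(a) = -10 - a (I(a) = -4 + (-6 - a) = -10 - a)
E(l) = -9/(-62 + l) + 9*l (E(l) = -9*(1/(-62 + l) - l) = -9/(-62 + l) + 9*l)
1/E(I(6)) = 1/(9*(-1 + (-10 - 1*6)² - 62*(-10 - 1*6))/(-62 + (-10 - 1*6))) = 1/(9*(-1 + (-10 - 6)² - 62*(-10 - 6))/(-62 + (-10 - 6))) = 1/(9*(-1 + (-16)² - 62*(-16))/(-62 - 16)) = 1/(9*(-1 + 256 + 992)/(-78)) = 1/(9*(-1/78)*1247) = 1/(-3741/26) = -26/3741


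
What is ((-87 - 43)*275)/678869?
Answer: -35750/678869 ≈ -0.052661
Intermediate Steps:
((-87 - 43)*275)/678869 = -130*275*(1/678869) = -35750*1/678869 = -35750/678869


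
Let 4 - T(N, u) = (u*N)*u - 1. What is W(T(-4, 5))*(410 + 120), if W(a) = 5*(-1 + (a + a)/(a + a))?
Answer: 0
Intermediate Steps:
T(N, u) = 5 - N*u**2 (T(N, u) = 4 - ((u*N)*u - 1) = 4 - ((N*u)*u - 1) = 4 - (N*u**2 - 1) = 4 - (-1 + N*u**2) = 4 + (1 - N*u**2) = 5 - N*u**2)
W(a) = 0 (W(a) = 5*(-1 + (2*a)/((2*a))) = 5*(-1 + (2*a)*(1/(2*a))) = 5*(-1 + 1) = 5*0 = 0)
W(T(-4, 5))*(410 + 120) = 0*(410 + 120) = 0*530 = 0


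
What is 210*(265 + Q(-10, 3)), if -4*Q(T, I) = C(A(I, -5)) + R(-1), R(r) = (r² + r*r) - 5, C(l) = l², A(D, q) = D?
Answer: 55335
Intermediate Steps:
R(r) = -5 + 2*r² (R(r) = (r² + r²) - 5 = 2*r² - 5 = -5 + 2*r²)
Q(T, I) = ¾ - I²/4 (Q(T, I) = -(I² + (-5 + 2*(-1)²))/4 = -(I² + (-5 + 2*1))/4 = -(I² + (-5 + 2))/4 = -(I² - 3)/4 = -(-3 + I²)/4 = ¾ - I²/4)
210*(265 + Q(-10, 3)) = 210*(265 + (¾ - ¼*3²)) = 210*(265 + (¾ - ¼*9)) = 210*(265 + (¾ - 9/4)) = 210*(265 - 3/2) = 210*(527/2) = 55335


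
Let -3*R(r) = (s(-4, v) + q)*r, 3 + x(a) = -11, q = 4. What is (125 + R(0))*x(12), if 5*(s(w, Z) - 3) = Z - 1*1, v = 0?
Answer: -1750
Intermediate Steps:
x(a) = -14 (x(a) = -3 - 11 = -14)
s(w, Z) = 14/5 + Z/5 (s(w, Z) = 3 + (Z - 1*1)/5 = 3 + (Z - 1)/5 = 3 + (-1 + Z)/5 = 3 + (-1/5 + Z/5) = 14/5 + Z/5)
R(r) = -34*r/15 (R(r) = -((14/5 + (1/5)*0) + 4)*r/3 = -((14/5 + 0) + 4)*r/3 = -(14/5 + 4)*r/3 = -34*r/15)
(125 + R(0))*x(12) = (125 - 34/15*0)*(-14) = (125 + 0)*(-14) = 125*(-14) = -1750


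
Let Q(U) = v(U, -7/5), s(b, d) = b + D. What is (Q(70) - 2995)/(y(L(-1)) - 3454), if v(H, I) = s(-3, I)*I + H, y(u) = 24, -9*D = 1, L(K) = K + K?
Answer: 131429/154350 ≈ 0.85150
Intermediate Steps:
L(K) = 2*K
D = -⅑ (D = -⅑*1 = -⅑ ≈ -0.11111)
s(b, d) = -⅑ + b (s(b, d) = b - ⅑ = -⅑ + b)
v(H, I) = H - 28*I/9 (v(H, I) = (-⅑ - 3)*I + H = -28*I/9 + H = H - 28*I/9)
Q(U) = 196/45 + U (Q(U) = U - (-196)/(9*5) = U - 28/9*(-7/5) = U + 196/45 = 196/45 + U)
(Q(70) - 2995)/(y(L(-1)) - 3454) = ((196/45 + 70) - 2995)/(24 - 3454) = (3346/45 - 2995)/(-3430) = -131429/45*(-1/3430) = 131429/154350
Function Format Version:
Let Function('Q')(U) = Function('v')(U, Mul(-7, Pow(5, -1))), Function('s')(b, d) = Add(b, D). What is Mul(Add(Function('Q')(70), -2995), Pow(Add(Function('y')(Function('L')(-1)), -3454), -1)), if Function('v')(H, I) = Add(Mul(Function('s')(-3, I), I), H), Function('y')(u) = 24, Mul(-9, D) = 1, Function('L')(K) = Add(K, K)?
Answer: Rational(131429, 154350) ≈ 0.85150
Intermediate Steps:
Function('L')(K) = Mul(2, K)
D = Rational(-1, 9) (D = Mul(Rational(-1, 9), 1) = Rational(-1, 9) ≈ -0.11111)
Function('s')(b, d) = Add(Rational(-1, 9), b) (Function('s')(b, d) = Add(b, Rational(-1, 9)) = Add(Rational(-1, 9), b))
Function('v')(H, I) = Add(H, Mul(Rational(-28, 9), I)) (Function('v')(H, I) = Add(Mul(Add(Rational(-1, 9), -3), I), H) = Add(Mul(Rational(-28, 9), I), H) = Add(H, Mul(Rational(-28, 9), I)))
Function('Q')(U) = Add(Rational(196, 45), U) (Function('Q')(U) = Add(U, Mul(Rational(-28, 9), Mul(-7, Pow(5, -1)))) = Add(U, Mul(Rational(-28, 9), Mul(-7, Rational(1, 5)))) = Add(U, Mul(Rational(-28, 9), Rational(-7, 5))) = Add(U, Rational(196, 45)) = Add(Rational(196, 45), U))
Mul(Add(Function('Q')(70), -2995), Pow(Add(Function('y')(Function('L')(-1)), -3454), -1)) = Mul(Add(Add(Rational(196, 45), 70), -2995), Pow(Add(24, -3454), -1)) = Mul(Add(Rational(3346, 45), -2995), Pow(-3430, -1)) = Mul(Rational(-131429, 45), Rational(-1, 3430)) = Rational(131429, 154350)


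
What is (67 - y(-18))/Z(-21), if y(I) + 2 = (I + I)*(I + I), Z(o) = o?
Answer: 409/7 ≈ 58.429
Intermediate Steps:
y(I) = -2 + 4*I**2 (y(I) = -2 + (I + I)*(I + I) = -2 + (2*I)*(2*I) = -2 + 4*I**2)
(67 - y(-18))/Z(-21) = (67 - (-2 + 4*(-18)**2))/(-21) = (67 - (-2 + 4*324))*(-1/21) = (67 - (-2 + 1296))*(-1/21) = (67 - 1*1294)*(-1/21) = (67 - 1294)*(-1/21) = -1227*(-1/21) = 409/7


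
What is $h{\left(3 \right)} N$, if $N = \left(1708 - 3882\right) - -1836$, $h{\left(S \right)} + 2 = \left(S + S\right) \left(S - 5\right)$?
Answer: $4732$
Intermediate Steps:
$h{\left(S \right)} = -2 + 2 S \left(-5 + S\right)$ ($h{\left(S \right)} = -2 + \left(S + S\right) \left(S - 5\right) = -2 + 2 S \left(-5 + S\right)$)
$N = -338$ ($N = -2174 + 1836 = -338$)
$h{\left(3 \right)} N = \left(-2 - 30 + 2 \cdot 3^{2}\right) \left(-338\right) = \left(-2 - 30 + 2 \cdot 9\right) \left(-338\right) = \left(-2 - 30 + 18\right) \left(-338\right) = \left(-14\right) \left(-338\right) = 4732$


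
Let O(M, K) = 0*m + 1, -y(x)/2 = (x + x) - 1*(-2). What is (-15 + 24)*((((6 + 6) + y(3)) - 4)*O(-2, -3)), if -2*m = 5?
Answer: -72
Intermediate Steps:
m = -5/2 (m = -½*5 = -5/2 ≈ -2.5000)
y(x) = -4 - 4*x (y(x) = -2*((x + x) - 1*(-2)) = -2*(2*x + 2) = -2*(2 + 2*x) = -4 - 4*x)
O(M, K) = 1 (O(M, K) = 0*(-5/2) + 1 = 0 + 1 = 1)
(-15 + 24)*((((6 + 6) + y(3)) - 4)*O(-2, -3)) = (-15 + 24)*((((6 + 6) + (-4 - 4*3)) - 4)*1) = 9*(((12 + (-4 - 12)) - 4)*1) = 9*(((12 - 16) - 4)*1) = 9*((-4 - 4)*1) = 9*(-8*1) = 9*(-8) = -72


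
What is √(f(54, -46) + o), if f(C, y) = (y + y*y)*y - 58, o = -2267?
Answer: I*√97545 ≈ 312.32*I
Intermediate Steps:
f(C, y) = -58 + y*(y + y²) (f(C, y) = (y + y²)*y - 58 = y*(y + y²) - 58 = -58 + y*(y + y²))
√(f(54, -46) + o) = √((-58 + (-46)² + (-46)³) - 2267) = √((-58 + 2116 - 97336) - 2267) = √(-95278 - 2267) = √(-97545) = I*√97545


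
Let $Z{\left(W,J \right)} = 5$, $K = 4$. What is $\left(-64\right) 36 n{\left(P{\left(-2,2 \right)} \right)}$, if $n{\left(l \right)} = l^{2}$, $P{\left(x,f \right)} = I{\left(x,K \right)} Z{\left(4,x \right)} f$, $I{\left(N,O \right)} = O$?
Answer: $-3686400$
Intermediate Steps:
$P{\left(x,f \right)} = 20 f$ ($P{\left(x,f \right)} = 4 \cdot 5 f = 20 f$)
$\left(-64\right) 36 n{\left(P{\left(-2,2 \right)} \right)} = \left(-64\right) 36 \left(20 \cdot 2\right)^{2} = - 2304 \cdot 40^{2} = \left(-2304\right) 1600 = -3686400$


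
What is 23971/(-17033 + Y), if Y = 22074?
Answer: 23971/5041 ≈ 4.7552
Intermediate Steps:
23971/(-17033 + Y) = 23971/(-17033 + 22074) = 23971/5041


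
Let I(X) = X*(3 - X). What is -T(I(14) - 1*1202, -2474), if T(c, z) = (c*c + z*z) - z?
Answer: -7961886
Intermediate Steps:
T(c, z) = c**2 + z**2 - z (T(c, z) = (c**2 + z**2) - z = c**2 + z**2 - z)
-T(I(14) - 1*1202, -2474) = -((14*(3 - 1*14) - 1*1202)**2 + (-2474)**2 - 1*(-2474)) = -((14*(3 - 14) - 1202)**2 + 6120676 + 2474) = -((14*(-11) - 1202)**2 + 6120676 + 2474) = -((-154 - 1202)**2 + 6120676 + 2474) = -((-1356)**2 + 6120676 + 2474) = -(1838736 + 6120676 + 2474) = -1*7961886 = -7961886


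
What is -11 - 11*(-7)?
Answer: 66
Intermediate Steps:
-11 - 11*(-7) = -11 + 77 = 66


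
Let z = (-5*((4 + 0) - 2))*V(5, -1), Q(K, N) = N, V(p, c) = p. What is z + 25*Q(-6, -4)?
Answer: -150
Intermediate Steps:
z = -50 (z = -5*((4 + 0) - 2)*5 = -5*(4 - 2)*5 = -5*2*5 = -10*5 = -50)
z + 25*Q(-6, -4) = -50 + 25*(-4) = -50 - 100 = -150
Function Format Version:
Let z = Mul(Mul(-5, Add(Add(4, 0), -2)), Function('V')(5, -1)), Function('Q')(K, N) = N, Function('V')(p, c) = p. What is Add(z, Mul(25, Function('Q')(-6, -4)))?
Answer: -150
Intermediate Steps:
z = -50 (z = Mul(Mul(-5, Add(Add(4, 0), -2)), 5) = Mul(Mul(-5, Add(4, -2)), 5) = Mul(Mul(-5, 2), 5) = Mul(-10, 5) = -50)
Add(z, Mul(25, Function('Q')(-6, -4))) = Add(-50, Mul(25, -4)) = Add(-50, -100) = -150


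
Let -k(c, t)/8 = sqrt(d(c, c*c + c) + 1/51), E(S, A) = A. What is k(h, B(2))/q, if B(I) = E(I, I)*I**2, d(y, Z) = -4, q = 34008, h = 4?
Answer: -I*sqrt(10353)/216801 ≈ -0.00046932*I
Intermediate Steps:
B(I) = I**3 (B(I) = I*I**2 = I**3)
k(c, t) = -8*I*sqrt(10353)/51 (k(c, t) = -8*sqrt(-4 + 1/51) = -8*I*sqrt(10353)/51)
k(h, B(2))/q = -8*I*sqrt(10353)/51/34008 = -8*I*sqrt(10353)/51*(1/34008) = -I*sqrt(10353)/216801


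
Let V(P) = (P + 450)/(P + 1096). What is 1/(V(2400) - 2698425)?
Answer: -92/248255025 ≈ -3.7059e-7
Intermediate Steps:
V(P) = (450 + P)/(1096 + P)
1/(V(2400) - 2698425) = 1/((450 + 2400)/(1096 + 2400) - 2698425) = 1/(2850/3496 - 2698425) = 1/((1/3496)*2850 - 2698425) = 1/(75/92 - 2698425) = 1/(-248255025/92) = -92/248255025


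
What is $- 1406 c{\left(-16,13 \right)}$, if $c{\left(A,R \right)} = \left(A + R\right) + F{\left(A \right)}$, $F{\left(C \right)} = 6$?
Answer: $-4218$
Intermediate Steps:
$c{\left(A,R \right)} = 6 + A + R$ ($c{\left(A,R \right)} = \left(A + R\right) + 6 = 6 + A + R$)
$- 1406 c{\left(-16,13 \right)} = - 1406 \left(6 - 16 + 13\right) = \left(-1406\right) 3 = -4218$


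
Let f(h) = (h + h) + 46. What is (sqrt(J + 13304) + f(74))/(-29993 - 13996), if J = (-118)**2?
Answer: -194/43989 - 2*sqrt(6807)/43989 ≈ -0.0081613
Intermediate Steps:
J = 13924
f(h) = 46 + 2*h (f(h) = 2*h + 46 = 46 + 2*h)
(sqrt(J + 13304) + f(74))/(-29993 - 13996) = (sqrt(13924 + 13304) + (46 + 2*74))/(-29993 - 13996) = (sqrt(27228) + (46 + 148))/(-43989) = (2*sqrt(6807) + 194)*(-1/43989) = (194 + 2*sqrt(6807))*(-1/43989) = -194/43989 - 2*sqrt(6807)/43989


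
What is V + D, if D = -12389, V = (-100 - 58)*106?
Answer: -29137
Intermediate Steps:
V = -16748 (V = -158*106 = -16748)
V + D = -16748 - 12389 = -29137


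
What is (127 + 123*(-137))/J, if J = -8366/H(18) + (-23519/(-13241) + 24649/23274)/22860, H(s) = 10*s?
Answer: 117817065238001760/327425302787773 ≈ 359.83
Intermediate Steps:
J = -327425302787773/7044789837240 (J = -8366/(10*18) + (-23519/(-13241) + 24649/23274)/22860 = -8366/180 + (-23519*(-1/13241) + 24649*(1/23274))*(1/22860) = -8366*1/180 + (23519/13241 + 24649/23274)*(1/22860) = -4183/90 + (873758615/308171034)*(1/22860) = -4183/90 + 174751723/1408957967448 = -327425302787773/7044789837240 ≈ -46.478)
(127 + 123*(-137))/J = (127 + 123*(-137))/(-327425302787773/7044789837240) = (127 - 16851)*(-7044789837240/327425302787773) = -16724*(-7044789837240/327425302787773) = 117817065238001760/327425302787773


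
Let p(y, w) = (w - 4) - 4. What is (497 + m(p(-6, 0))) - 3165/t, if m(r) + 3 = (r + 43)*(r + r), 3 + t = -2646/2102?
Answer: 1010333/1492 ≈ 677.17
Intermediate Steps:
t = -4476/1051 (t = -3 - 2646/2102 = -3 - 2646*1/2102 = -3 - 1323/1051 = -4476/1051 ≈ -4.2588)
p(y, w) = -8 + w (p(y, w) = (-4 + w) - 4 = -8 + w)
m(r) = -3 + 2*r*(43 + r) (m(r) = -3 + (r + 43)*(r + r) = -3 + (43 + r)*(2*r) = -3 + 2*r*(43 + r))
(497 + m(p(-6, 0))) - 3165/t = (497 + (-3 + 2*(-8 + 0)² + 86*(-8 + 0))) - 3165/(-4476/1051) = (497 + (-3 + 2*(-8)² + 86*(-8))) - 3165*(-1051/4476) = (497 + (-3 + 2*64 - 688)) + 1108805/1492 = (497 + (-3 + 128 - 688)) + 1108805/1492 = (497 - 563) + 1108805/1492 = -66 + 1108805/1492 = 1010333/1492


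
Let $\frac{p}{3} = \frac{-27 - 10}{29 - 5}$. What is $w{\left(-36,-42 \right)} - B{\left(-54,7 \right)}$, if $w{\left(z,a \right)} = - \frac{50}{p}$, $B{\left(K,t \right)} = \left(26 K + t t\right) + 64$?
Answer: $\frac{48167}{37} \approx 1301.8$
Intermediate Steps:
$B{\left(K,t \right)} = 64 + t^{2} + 26 K$ ($B{\left(K,t \right)} = \left(26 K + t^{2}\right) + 64 = \left(t^{2} + 26 K\right) + 64 = 64 + t^{2} + 26 K$)
$p = - \frac{37}{8}$ ($p = 3 \frac{-27 - 10}{29 - 5} = 3 \left(- \frac{37}{24}\right) = - \frac{37}{8} \approx -4.625$)
$w{\left(z,a \right)} = \frac{400}{37}$ ($w{\left(z,a \right)} = - \frac{50}{- \frac{37}{8}} = \left(-50\right) \left(- \frac{8}{37}\right) = \frac{400}{37}$)
$w{\left(-36,-42 \right)} - B{\left(-54,7 \right)} = \frac{400}{37} - \left(64 + 7^{2} + 26 \left(-54\right)\right) = \frac{400}{37} - \left(64 + 49 - 1404\right) = \frac{400}{37} - -1291 = \frac{400}{37} + 1291 = \frac{48167}{37}$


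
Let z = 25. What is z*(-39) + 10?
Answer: -965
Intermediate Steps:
z*(-39) + 10 = 25*(-39) + 10 = -975 + 10 = -965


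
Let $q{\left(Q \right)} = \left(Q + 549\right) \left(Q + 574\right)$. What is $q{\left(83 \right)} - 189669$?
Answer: $225555$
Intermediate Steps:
$q{\left(Q \right)} = \left(549 + Q\right) \left(574 + Q\right)$
$q{\left(83 \right)} - 189669 = \left(315126 + 83^{2} + 1123 \cdot 83\right) - 189669 = \left(315126 + 6889 + 93209\right) - 189669 = 415224 - 189669 = 225555$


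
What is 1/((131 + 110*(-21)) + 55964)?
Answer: 1/53785 ≈ 1.8593e-5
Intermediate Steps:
1/((131 + 110*(-21)) + 55964) = 1/((131 - 2310) + 55964) = 1/(-2179 + 55964) = 1/53785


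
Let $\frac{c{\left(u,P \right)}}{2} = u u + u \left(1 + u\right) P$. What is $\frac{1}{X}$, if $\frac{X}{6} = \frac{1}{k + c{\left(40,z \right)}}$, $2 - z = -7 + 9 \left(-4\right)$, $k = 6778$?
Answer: $26263$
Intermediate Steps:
$z = 45$ ($z = 2 - \left(-7 + 9 \left(-4\right)\right) = 2 - \left(-7 - 36\right) = 2 - -43 = 2 + 43 = 45$)
$c{\left(u,P \right)} = 2 u^{2} + 2 P u \left(1 + u\right)$ ($c{\left(u,P \right)} = 2 \left(u u + u \left(1 + u\right) P\right) = 2 \left(u^{2} + P u \left(1 + u\right)\right) = 2 u^{2} + 2 P u \left(1 + u\right)$)
$X = \frac{1}{26263}$ ($X = \frac{6}{6778 + 2 \cdot 40 \left(45 + 40 + 45 \cdot 40\right)} = \frac{6}{6778 + 2 \cdot 40 \left(45 + 40 + 1800\right)} = \frac{6}{6778 + 2 \cdot 40 \cdot 1885} = \frac{6}{6778 + 150800} = \frac{6}{157578} = 6 \cdot \frac{1}{157578} = \frac{1}{26263} \approx 3.8076 \cdot 10^{-5}$)
$\frac{1}{X} = \frac{1}{\frac{1}{26263}} = 26263$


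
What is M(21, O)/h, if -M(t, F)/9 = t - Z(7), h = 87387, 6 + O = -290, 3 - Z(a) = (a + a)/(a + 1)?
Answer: -237/116516 ≈ -0.0020341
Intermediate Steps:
Z(a) = 3 - 2*a/(1 + a) (Z(a) = 3 - (a + a)/(a + 1) = 3 - 2*a/(1 + a))
O = -296 (O = -6 - 290 = -296)
M(t, F) = 45/4 - 9*t (M(t, F) = -9*(t - (3 + 7)/(1 + 7)) = -9*(t - 10/8) = -9*(t - 1*5/4) = -9*(t - 5/4) = -9*(-5/4 + t) = 45/4 - 9*t)
M(21, O)/h = (45/4 - 9*21)/87387 = (45/4 - 189)*(1/87387) = -711/4*1/87387 = -237/116516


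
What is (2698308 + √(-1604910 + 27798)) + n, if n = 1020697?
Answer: 3719005 + 2*I*√394278 ≈ 3.719e+6 + 1255.8*I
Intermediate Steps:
(2698308 + √(-1604910 + 27798)) + n = (2698308 + √(-1604910 + 27798)) + 1020697 = (2698308 + √(-1577112)) + 1020697 = (2698308 + 2*I*√394278) + 1020697 = 3719005 + 2*I*√394278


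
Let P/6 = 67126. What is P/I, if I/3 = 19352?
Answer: 33563/4838 ≈ 6.9374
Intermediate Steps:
P = 402756 (P = 6*67126 = 402756)
I = 58056 (I = 3*19352 = 58056)
P/I = 402756/58056 = 402756*(1/58056) = 33563/4838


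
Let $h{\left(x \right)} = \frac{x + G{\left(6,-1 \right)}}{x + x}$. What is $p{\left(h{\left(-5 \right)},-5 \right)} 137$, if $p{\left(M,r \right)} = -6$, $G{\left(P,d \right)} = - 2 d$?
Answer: $-822$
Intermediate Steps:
$h{\left(x \right)} = \frac{2 + x}{2 x}$ ($h{\left(x \right)} = \frac{x - -2}{x + x} = \frac{x + 2}{2 x} = \left(2 + x\right) \frac{1}{2 x} = \frac{2 + x}{2 x}$)
$p{\left(h{\left(-5 \right)},-5 \right)} 137 = \left(-6\right) 137 = -822$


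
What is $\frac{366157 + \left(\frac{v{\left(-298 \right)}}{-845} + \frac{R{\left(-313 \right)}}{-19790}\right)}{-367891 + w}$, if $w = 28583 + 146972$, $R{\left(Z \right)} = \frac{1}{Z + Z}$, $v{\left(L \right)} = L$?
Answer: $- \frac{766610196648973}{402686816775360} \approx -1.9037$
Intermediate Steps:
$R{\left(Z \right)} = \frac{1}{2 Z}$
$w = 175555$
$\frac{366157 + \left(\frac{v{\left(-298 \right)}}{-845} + \frac{R{\left(-313 \right)}}{-19790}\right)}{-367891 + w} = \frac{366157 + \left(- \frac{298}{-845} + \frac{\frac{1}{2} \frac{1}{-313}}{-19790}\right)}{-367891 + 175555} = \frac{366157 + \left(\left(-298\right) \left(- \frac{1}{845}\right) + \frac{1}{2} \left(- \frac{1}{313}\right) \left(- \frac{1}{19790}\right)\right)}{-192336} = \left(366157 + \left(\frac{298}{845} - - \frac{1}{12388540}\right)\right) \left(- \frac{1}{192336}\right) = \left(366157 + \left(\frac{298}{845} + \frac{1}{12388540}\right)\right) \left(- \frac{1}{192336}\right) = \left(366157 + \frac{738357153}{2093663260}\right) \left(- \frac{1}{192336}\right) = \frac{766610196648973}{2093663260} \left(- \frac{1}{192336}\right) = - \frac{766610196648973}{402686816775360}$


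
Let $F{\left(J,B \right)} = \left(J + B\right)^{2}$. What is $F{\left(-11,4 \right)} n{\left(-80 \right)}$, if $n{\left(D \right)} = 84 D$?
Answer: $-329280$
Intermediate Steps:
$F{\left(J,B \right)} = \left(B + J\right)^{2}$
$F{\left(-11,4 \right)} n{\left(-80 \right)} = \left(4 - 11\right)^{2} \cdot 84 \left(-80\right) = \left(-7\right)^{2} \left(-6720\right) = 49 \left(-6720\right) = -329280$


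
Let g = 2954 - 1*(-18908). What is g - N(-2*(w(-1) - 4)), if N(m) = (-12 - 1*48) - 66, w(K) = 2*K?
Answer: 21988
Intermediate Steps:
g = 21862 (g = 2954 + 18908 = 21862)
N(m) = -126 (N(m) = (-12 - 48) - 66 = -60 - 66 = -126)
g - N(-2*(w(-1) - 4)) = 21862 - 1*(-126) = 21862 + 126 = 21988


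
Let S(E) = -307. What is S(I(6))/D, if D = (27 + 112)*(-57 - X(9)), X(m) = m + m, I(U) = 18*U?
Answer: 307/10425 ≈ 0.029448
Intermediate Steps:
X(m) = 2*m
D = -10425 (D = (27 + 112)*(-57 - 2*9) = 139*(-57 - 1*18) = 139*(-57 - 18) = 139*(-75) = -10425)
S(I(6))/D = -307/(-10425) = -307*(-1/10425) = 307/10425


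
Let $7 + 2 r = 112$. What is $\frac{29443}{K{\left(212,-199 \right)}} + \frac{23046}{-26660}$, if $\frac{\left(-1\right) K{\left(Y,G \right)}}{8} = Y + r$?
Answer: $- \frac{208428929}{14103140} \approx -14.779$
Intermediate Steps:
$r = \frac{105}{2}$ ($r = - \frac{7}{2} + \frac{1}{2} \cdot 112 = - \frac{7}{2} + 56 = \frac{105}{2} \approx 52.5$)
$K{\left(Y,G \right)} = -420 - 8 Y$ ($K{\left(Y,G \right)} = - 8 \left(Y + \frac{105}{2}\right) = - 8 \left(\frac{105}{2} + Y\right) = -420 - 8 Y$)
$\frac{29443}{K{\left(212,-199 \right)}} + \frac{23046}{-26660} = \frac{29443}{-420 - 1696} + \frac{23046}{-26660} = \frac{29443}{-420 - 1696} + 23046 \left(- \frac{1}{26660}\right) = \frac{29443}{-2116} - \frac{11523}{13330} = 29443 \left(- \frac{1}{2116}\right) - \frac{11523}{13330} = - \frac{29443}{2116} - \frac{11523}{13330} = - \frac{208428929}{14103140}$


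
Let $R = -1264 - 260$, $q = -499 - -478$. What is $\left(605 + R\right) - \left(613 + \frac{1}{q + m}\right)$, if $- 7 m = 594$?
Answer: $- \frac{1135205}{741} \approx -1532.0$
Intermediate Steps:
$q = -21$ ($q = -499 + 478 = -21$)
$m = - \frac{594}{7}$ ($m = \left(- \frac{1}{7}\right) 594 = - \frac{594}{7} \approx -84.857$)
$R = -1524$
$\left(605 + R\right) - \left(613 + \frac{1}{q + m}\right) = \left(605 - 1524\right) - \left(613 + \frac{1}{-21 - \frac{594}{7}}\right) = -919 - \frac{454226}{741} = - \frac{1135205}{741}$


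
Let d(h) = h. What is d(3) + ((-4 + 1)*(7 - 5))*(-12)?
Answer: 75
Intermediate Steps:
d(3) + ((-4 + 1)*(7 - 5))*(-12) = 3 + ((-4 + 1)*(7 - 5))*(-12) = 3 - 3*2*(-12) = 3 - 6*(-12) = 3 + 72 = 75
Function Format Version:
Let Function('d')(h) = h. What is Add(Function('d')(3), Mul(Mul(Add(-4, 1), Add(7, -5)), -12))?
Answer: 75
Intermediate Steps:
Add(Function('d')(3), Mul(Mul(Add(-4, 1), Add(7, -5)), -12)) = Add(3, Mul(Mul(Add(-4, 1), Add(7, -5)), -12)) = Add(3, Mul(Mul(-3, 2), -12)) = Add(3, Mul(-6, -12)) = Add(3, 72) = 75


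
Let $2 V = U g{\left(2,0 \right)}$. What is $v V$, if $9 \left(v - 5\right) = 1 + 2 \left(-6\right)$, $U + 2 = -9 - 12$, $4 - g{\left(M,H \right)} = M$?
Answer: $- \frac{782}{9} \approx -86.889$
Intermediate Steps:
$g{\left(M,H \right)} = 4 - M$
$U = -23$ ($U = -2 - 21 = -23$)
$v = \frac{34}{9}$ ($v = 5 + \frac{1 + 2 \left(-6\right)}{9} = 5 + \frac{1 - 12}{9} = 5 + \frac{1}{9} \left(-11\right) = 5 - \frac{11}{9} = \frac{34}{9} \approx 3.7778$)
$V = -23$ ($V = \frac{\left(-23\right) \left(4 - 2\right)}{2} = \frac{\left(-23\right) 2}{2} = \frac{1}{2} \left(-46\right) = -23$)
$v V = \frac{34}{9} \left(-23\right) = - \frac{782}{9}$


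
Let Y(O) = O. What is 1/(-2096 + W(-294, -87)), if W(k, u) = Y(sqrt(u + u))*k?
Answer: I/(2*(-1048*I + 147*sqrt(174))) ≈ -0.00010786 + 0.00019956*I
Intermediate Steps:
W(k, u) = k*sqrt(2)*sqrt(u) (W(k, u) = sqrt(u + u)*k = sqrt(2*u)*k = (sqrt(2)*sqrt(u))*k = k*sqrt(2)*sqrt(u))
1/(-2096 + W(-294, -87)) = 1/(-2096 - 294*sqrt(2)*sqrt(-87)) = 1/(-2096 - 294*sqrt(2)*I*sqrt(87)) = 1/(-2096 - 294*I*sqrt(174))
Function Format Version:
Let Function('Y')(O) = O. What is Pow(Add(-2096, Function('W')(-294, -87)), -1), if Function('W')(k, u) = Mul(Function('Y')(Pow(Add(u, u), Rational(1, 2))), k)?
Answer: Mul(Rational(1, 2), I, Pow(Add(Mul(-1048, I), Mul(147, Pow(174, Rational(1, 2)))), -1)) ≈ Add(-0.00010786, Mul(0.00019956, I))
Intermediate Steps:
Function('W')(k, u) = Mul(k, Pow(2, Rational(1, 2)), Pow(u, Rational(1, 2))) (Function('W')(k, u) = Mul(Pow(Add(u, u), Rational(1, 2)), k) = Mul(Pow(Mul(2, u), Rational(1, 2)), k) = Mul(Mul(Pow(2, Rational(1, 2)), Pow(u, Rational(1, 2))), k) = Mul(k, Pow(2, Rational(1, 2)), Pow(u, Rational(1, 2))))
Pow(Add(-2096, Function('W')(-294, -87)), -1) = Pow(Add(-2096, Mul(-294, Pow(2, Rational(1, 2)), Pow(-87, Rational(1, 2)))), -1) = Pow(Add(-2096, Mul(-294, Pow(2, Rational(1, 2)), Mul(I, Pow(87, Rational(1, 2))))), -1) = Pow(Add(-2096, Mul(-294, I, Pow(174, Rational(1, 2)))), -1)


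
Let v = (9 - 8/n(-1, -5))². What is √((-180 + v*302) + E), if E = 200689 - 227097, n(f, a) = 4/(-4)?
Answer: 17*√210 ≈ 246.35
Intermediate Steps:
n(f, a) = -1 (n(f, a) = 4*(-¼) = -1)
v = 289 (v = (9 - 8/(-1))² = (9 - 8*(-1))² = (9 + 8)² = 17² = 289)
E = -26408
√((-180 + v*302) + E) = √((-180 + 289*302) - 26408) = √((-180 + 87278) - 26408) = √(87098 - 26408) = √60690 = 17*√210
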